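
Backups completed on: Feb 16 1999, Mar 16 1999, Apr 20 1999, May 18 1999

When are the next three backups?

These are Tuesdays at 28- or 35-day spacing (28, 35, 28).
The pattern: 3rd Tuesday of the month.
3rd Tuesday of June 1999: Jun 15 1999.
3rd Tuesday of July 1999: Jul 20 1999.
3rd Tuesday of August 1999: Aug 17 1999.

Jun 15 1999, Jul 20 1999, Aug 17 1999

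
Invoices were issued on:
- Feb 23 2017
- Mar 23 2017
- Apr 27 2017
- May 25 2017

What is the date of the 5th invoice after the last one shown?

Gaps: 28, 35, 28 days — a mix of 28 and 35. Every date is a Thursday.
Each is the 4th Thursday of its month.
4th Thursday of June 2017: Jun 22 2017.
July 2017 — 4th Thursday is Jul 27 2017.
August 2017 — 4th Thursday is Aug 24 2017.
September 2017 — 4th Thursday is Sep 28 2017.
4th Thursday of October 2017: Oct 26 2017.

Oct 26 2017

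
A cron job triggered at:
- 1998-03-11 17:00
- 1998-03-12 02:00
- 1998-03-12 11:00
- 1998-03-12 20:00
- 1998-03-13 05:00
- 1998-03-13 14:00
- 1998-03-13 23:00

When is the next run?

1998-03-14 08:00

Spacing: 9, 9, 9, 9, 9, 9 h — constant 9 h.
1998-03-13 23:00 + 9 h = 1998-03-14 08:00.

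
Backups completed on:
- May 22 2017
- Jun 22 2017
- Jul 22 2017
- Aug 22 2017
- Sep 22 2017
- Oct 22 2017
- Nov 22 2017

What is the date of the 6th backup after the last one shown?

The day-of-month is always 22 (31, 30, 31, 31, 30, 31 days between events).
So this recurs on the 22nd of each month.
December 2017: Dec 22 2017.
Next: January 2018 → Jan 22 2018.
February 2018: Feb 22 2018.
March 2018: Mar 22 2018.
April 2018: Apr 22 2018.
Next: May 2018 → May 22 2018.

May 22 2018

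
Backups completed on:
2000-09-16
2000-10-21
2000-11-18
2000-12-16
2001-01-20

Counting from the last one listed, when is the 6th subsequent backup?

All dates are Saturdays, 35, 28, 28, 35 days apart.
Specifically, the 3rd Saturday of each month.
3rd Saturday of February 2001: 2001-02-17.
3rd Saturday of March 2001: 2001-03-17.
3rd Saturday of April 2001: 2001-04-21.
3rd Saturday of May 2001: 2001-05-19.
3rd Saturday of June 2001: 2001-06-16.
3rd Saturday of July 2001: 2001-07-21.

2001-07-21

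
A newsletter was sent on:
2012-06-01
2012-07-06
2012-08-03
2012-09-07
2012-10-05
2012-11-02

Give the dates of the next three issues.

2012-12-07, 2013-01-04, 2013-02-01

Gaps: 35, 28, 35, 28, 28 days — a mix of 28 and 35. Every date is a Friday.
Each is the 1st Friday of its month.
1st Friday of December 2012: 2012-12-07.
1st Friday of January 2013: 2013-01-04.
February 2013 — 1st Friday is 2013-02-01.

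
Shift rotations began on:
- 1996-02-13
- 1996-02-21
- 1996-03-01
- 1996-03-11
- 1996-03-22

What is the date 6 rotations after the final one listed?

Intervals are 8, 9, 10, 11 days — an arithmetic progression with common difference 1.
Next gap: 12 days. 1996-03-22 + 12 days = 1996-04-03.
Next gap: 13 days. 1996-04-03 + 13 days = 1996-04-16.
Next gap: 14 days. 1996-04-16 + 14 days = 1996-04-30.
Next gap: 15 days. 1996-04-30 + 15 days = 1996-05-15.
Next gap: 16 days. 1996-05-15 + 16 days = 1996-05-31.
Next gap: 17 days. 1996-05-31 + 17 days = 1996-06-17.

1996-06-17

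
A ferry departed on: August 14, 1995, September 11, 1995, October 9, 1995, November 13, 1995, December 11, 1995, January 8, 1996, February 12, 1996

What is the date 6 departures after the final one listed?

August 12, 1996

Gaps: 28, 28, 35, 28, 28, 35 days — a mix of 28 and 35. Every date is a Monday.
Each is the 2nd Monday of its month.
2nd Monday of March 1996: March 11, 1996.
April 1996 — 2nd Monday is April 8, 1996.
2nd Monday of May 1996: May 13, 1996.
June 1996 — 2nd Monday is June 10, 1996.
July 1996 — 2nd Monday is July 8, 1996.
August 1996 — 2nd Monday is August 12, 1996.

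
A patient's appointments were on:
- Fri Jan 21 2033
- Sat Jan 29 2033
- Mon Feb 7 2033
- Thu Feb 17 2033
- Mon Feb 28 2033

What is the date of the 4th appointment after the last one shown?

Sat Apr 23 2033

Gaps: 8, 9, 10, 11 days — each gap is 1 larger than the previous one.
Next gap: 12 days. Mon Feb 28 2033 + 12 days = Sat Mar 12 2033.
Next gap: 13 days. Sat Mar 12 2033 + 13 days = Fri Mar 25 2033.
Next gap: 14 days. Fri Mar 25 2033 + 14 days = Fri Apr 8 2033.
Next gap: 15 days. Fri Apr 8 2033 + 15 days = Sat Apr 23 2033.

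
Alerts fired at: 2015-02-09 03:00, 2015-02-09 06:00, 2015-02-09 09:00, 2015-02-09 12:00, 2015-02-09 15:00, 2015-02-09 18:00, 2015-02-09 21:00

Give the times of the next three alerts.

2015-02-10 00:00, 2015-02-10 03:00, 2015-02-10 06:00

Spacing: 3, 3, 3, 3, 3, 3 h — constant 3 h.
2015-02-09 21:00 + 3 h = 2015-02-10 00:00.
2015-02-10 00:00 + 3 h = 2015-02-10 03:00.
2015-02-10 03:00 + 3 h = 2015-02-10 06:00.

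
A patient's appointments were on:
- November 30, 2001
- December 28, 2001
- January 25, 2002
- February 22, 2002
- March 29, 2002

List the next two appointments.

April 26, 2002; May 31, 2002

Every date is a Friday; gaps 28, 28, 28, 35 days.
Each is the last Friday of its month (at least one falls on the 29th or later, ruling out '4th Friday').
April 2002 ends with Friday April 26, 2002.
Last Friday of May 2002: May 31, 2002.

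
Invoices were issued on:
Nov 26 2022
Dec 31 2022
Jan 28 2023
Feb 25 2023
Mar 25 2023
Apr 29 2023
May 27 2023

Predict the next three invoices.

Jun 24 2023, Jul 29 2023, Aug 26 2023

All Saturdays; the gaps (35, 28, 28, 28, 35, 28) vary with month length.
This is the last Saturday of each month.
June 2023 ends with Saturday Jun 24 2023.
July 2023 ends with Saturday Jul 29 2023.
Last Saturday of August 2023: Aug 26 2023.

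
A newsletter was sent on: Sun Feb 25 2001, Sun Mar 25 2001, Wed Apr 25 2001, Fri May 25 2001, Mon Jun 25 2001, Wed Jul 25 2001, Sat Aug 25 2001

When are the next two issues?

Each date is the 25th; the gaps (28, 31, 30, 31, 30, 31) track the month lengths.
The rule is the 25th of each month.
September 2001: Tue Sep 25 2001.
October 2001: Thu Oct 25 2001.

Tue Sep 25 2001, Thu Oct 25 2001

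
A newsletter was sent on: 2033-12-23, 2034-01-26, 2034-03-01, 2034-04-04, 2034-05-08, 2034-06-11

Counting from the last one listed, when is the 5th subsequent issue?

2034-11-28

Every event comes 34 days after the last (34, 34, 34, 34, 34).
2034-06-11 + 34 days = 2034-07-15.
2034-07-15 + 34 days = 2034-08-18.
2034-08-18 + 34 days = 2034-09-21.
2034-09-21 + 34 days = 2034-10-25.
2034-10-25 + 34 days = 2034-11-28.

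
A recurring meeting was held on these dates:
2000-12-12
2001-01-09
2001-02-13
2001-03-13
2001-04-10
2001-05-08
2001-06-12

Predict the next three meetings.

2001-07-10, 2001-08-14, 2001-09-11

All dates are Tuesdays, 28, 35, 28, 28, 28, 35 days apart.
Specifically, the 2nd Tuesday of each month.
2nd Tuesday of July 2001: 2001-07-10.
August 2001 — 2nd Tuesday is 2001-08-14.
2nd Tuesday of September 2001: 2001-09-11.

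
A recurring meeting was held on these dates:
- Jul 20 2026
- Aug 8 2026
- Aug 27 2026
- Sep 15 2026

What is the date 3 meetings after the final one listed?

Every event comes 19 days after the last (19, 19, 19).
Sep 15 2026 + 19 days = Oct 4 2026.
Oct 4 2026 + 19 days = Oct 23 2026.
Oct 23 2026 + 19 days = Nov 11 2026.

Nov 11 2026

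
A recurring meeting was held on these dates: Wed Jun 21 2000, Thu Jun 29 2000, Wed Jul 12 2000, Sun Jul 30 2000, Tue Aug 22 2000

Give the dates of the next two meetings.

Tue Sep 19 2000, Sun Oct 22 2000

Intervals are 8, 13, 18, 23 days — an arithmetic progression with common difference 5.
Next gap: 28 days. Tue Aug 22 2000 + 28 days = Tue Sep 19 2000.
Next gap: 33 days. Tue Sep 19 2000 + 33 days = Sun Oct 22 2000.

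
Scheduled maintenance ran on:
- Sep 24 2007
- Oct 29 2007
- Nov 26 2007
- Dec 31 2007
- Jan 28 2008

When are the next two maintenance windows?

These are Mondays with 35, 28, 35, 28-day gaps.
Each is the final Monday of its month — Oct 29 2007 is past the 28th, so '4th Monday' doesn't fit.
February 2008 ends with Monday Feb 25 2008.
March 2008 ends with Monday Mar 31 2008.

Feb 25 2008, Mar 31 2008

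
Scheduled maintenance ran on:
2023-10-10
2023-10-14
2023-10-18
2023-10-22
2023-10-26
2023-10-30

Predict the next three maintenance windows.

2023-11-03, 2023-11-07, 2023-11-11

Every event comes 4 days after the last (4, 4, 4, 4, 4).
2023-10-30 + 4 days = 2023-11-03.
2023-11-03 + 4 days = 2023-11-07.
2023-11-07 + 4 days = 2023-11-11.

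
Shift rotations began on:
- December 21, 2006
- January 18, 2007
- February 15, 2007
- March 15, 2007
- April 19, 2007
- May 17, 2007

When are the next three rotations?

June 21, 2007; July 19, 2007; August 16, 2007

Gaps: 28, 28, 28, 35, 28 days — a mix of 28 and 35. Every date is a Thursday.
Each is the 3rd Thursday of its month.
3rd Thursday of June 2007: June 21, 2007.
July 2007 — 3rd Thursday is July 19, 2007.
3rd Thursday of August 2007: August 16, 2007.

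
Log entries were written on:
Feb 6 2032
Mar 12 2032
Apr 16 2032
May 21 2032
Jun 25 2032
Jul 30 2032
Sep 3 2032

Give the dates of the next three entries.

Oct 8 2032, Nov 12 2032, Dec 17 2032

Every event comes 35 days after the last (35, 35, 35, 35, 35, 35).
Sep 3 2032 + 35 days = Oct 8 2032.
Oct 8 2032 + 35 days = Nov 12 2032.
Nov 12 2032 + 35 days = Dec 17 2032.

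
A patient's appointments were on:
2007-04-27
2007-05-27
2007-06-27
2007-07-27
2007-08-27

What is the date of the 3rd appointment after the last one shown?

2007-11-27

The day-of-month is always 27 (30, 31, 30, 31 days between events).
So this recurs on the 27th of each month.
Next: September 2007 → 2007-09-27.
October 2007: 2007-10-27.
November 2007: 2007-11-27.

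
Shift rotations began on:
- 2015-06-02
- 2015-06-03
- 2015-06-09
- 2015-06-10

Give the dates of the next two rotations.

Gaps: 1, 6, 1 days — not constant, but cyclic with period 2.
The events fall on every Tuesday and Wednesday.
The following Tuesday is 2015-06-16.
Next Wednesday: 2015-06-17.

2015-06-16, 2015-06-17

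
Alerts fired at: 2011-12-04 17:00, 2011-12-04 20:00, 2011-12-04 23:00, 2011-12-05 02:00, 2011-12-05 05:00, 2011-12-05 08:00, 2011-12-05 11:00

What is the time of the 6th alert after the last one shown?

2011-12-06 05:00

Spacing: 3, 3, 3, 3, 3, 3 h — constant 3 h.
2011-12-05 11:00 + 3 h = 2011-12-05 14:00.
2011-12-05 14:00 + 3 h = 2011-12-05 17:00.
2011-12-05 17:00 + 3 h = 2011-12-05 20:00.
2011-12-05 20:00 + 3 h = 2011-12-05 23:00.
2011-12-05 23:00 + 3 h = 2011-12-06 02:00.
2011-12-06 02:00 + 3 h = 2011-12-06 05:00.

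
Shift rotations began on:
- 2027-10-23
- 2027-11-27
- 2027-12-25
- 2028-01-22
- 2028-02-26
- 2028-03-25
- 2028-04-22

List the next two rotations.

Gaps: 35, 28, 28, 35, 28, 28 days — a mix of 28 and 35. Every date is a Saturday.
Each is the 4th Saturday of its month.
4th Saturday of May 2028: 2028-05-27.
June 2028 — 4th Saturday is 2028-06-24.

2028-05-27, 2028-06-24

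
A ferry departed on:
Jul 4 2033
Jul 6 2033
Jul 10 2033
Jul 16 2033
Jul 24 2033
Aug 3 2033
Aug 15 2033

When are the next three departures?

The spacing grows by 2 each time: 2, 4, 6, 8, 10, 12 days.
Next gap: 14 days. Aug 15 2033 + 14 days = Aug 29 2033.
Next gap: 16 days. Aug 29 2033 + 16 days = Sep 14 2033.
Next gap: 18 days. Sep 14 2033 + 18 days = Oct 2 2033.

Aug 29 2033, Sep 14 2033, Oct 2 2033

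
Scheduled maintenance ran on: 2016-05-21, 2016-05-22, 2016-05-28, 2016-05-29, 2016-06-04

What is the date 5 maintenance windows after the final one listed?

Gaps: 1, 6, 1, 6 days — not constant, but cyclic with period 2.
The events fall on every Saturday and Sunday.
The following Sunday is 2016-06-05.
The following Saturday is 2016-06-11.
The following Sunday is 2016-06-12.
The following Saturday is 2016-06-18.
Next Sunday: 2016-06-19.

2016-06-19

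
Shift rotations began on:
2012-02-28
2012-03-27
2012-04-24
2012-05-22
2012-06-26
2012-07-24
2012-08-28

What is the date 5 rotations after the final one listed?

2013-01-22

All dates are Tuesdays, 28, 28, 28, 35, 28, 35 days apart.
Specifically, the 4th Tuesday of each month.
4th Tuesday of September 2012: 2012-09-25.
4th Tuesday of October 2012: 2012-10-23.
November 2012 — 4th Tuesday is 2012-11-27.
4th Tuesday of December 2012: 2012-12-25.
January 2013 — 4th Tuesday is 2013-01-22.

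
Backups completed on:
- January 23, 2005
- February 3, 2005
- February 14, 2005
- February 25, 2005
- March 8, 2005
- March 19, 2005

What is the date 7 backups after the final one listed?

Gaps between consecutive events: 11, 11, 11, 11, 11 days — a constant 11-day interval.
March 19, 2005 + 11 days = March 30, 2005.
March 30, 2005 + 11 days = April 10, 2005.
April 10, 2005 + 11 days = April 21, 2005.
April 21, 2005 + 11 days = May 2, 2005.
May 2, 2005 + 11 days = May 13, 2005.
May 13, 2005 + 11 days = May 24, 2005.
May 24, 2005 + 11 days = June 4, 2005.

June 4, 2005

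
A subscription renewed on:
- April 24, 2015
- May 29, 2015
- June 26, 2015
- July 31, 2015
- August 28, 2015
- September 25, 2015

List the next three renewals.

October 30, 2015; November 27, 2015; December 25, 2015

Every date is a Friday; gaps 35, 28, 35, 28, 28 days.
Each is the last Friday of its month (at least one falls on the 29th or later, ruling out '4th Friday').
October 2015 ends with Friday October 30, 2015.
November 2015 ends with Friday November 27, 2015.
December 2015 ends with Friday December 25, 2015.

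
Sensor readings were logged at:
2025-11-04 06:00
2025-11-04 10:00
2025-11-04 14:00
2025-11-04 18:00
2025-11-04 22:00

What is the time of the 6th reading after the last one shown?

2025-11-05 22:00

Spacing: 4, 4, 4, 4 h — constant 4 h.
2025-11-04 22:00 + 4 h = 2025-11-05 02:00.
2025-11-05 02:00 + 4 h = 2025-11-05 06:00.
2025-11-05 06:00 + 4 h = 2025-11-05 10:00.
2025-11-05 10:00 + 4 h = 2025-11-05 14:00.
2025-11-05 14:00 + 4 h = 2025-11-05 18:00.
2025-11-05 18:00 + 4 h = 2025-11-05 22:00.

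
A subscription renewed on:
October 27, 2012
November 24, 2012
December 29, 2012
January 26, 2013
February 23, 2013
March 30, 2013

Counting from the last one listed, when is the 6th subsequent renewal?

September 28, 2013

All Saturdays; the gaps (28, 35, 28, 28, 35) vary with month length.
This is the last Saturday of each month.
April 2013 ends with Saturday April 27, 2013.
Last Saturday of May 2013: May 25, 2013.
June 2013 ends with Saturday June 29, 2013.
Last Saturday of July 2013: July 27, 2013.
Last Saturday of August 2013: August 31, 2013.
Last Saturday of September 2013: September 28, 2013.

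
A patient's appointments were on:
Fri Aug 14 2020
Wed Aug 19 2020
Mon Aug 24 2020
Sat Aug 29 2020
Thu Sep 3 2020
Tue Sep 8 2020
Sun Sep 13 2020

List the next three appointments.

Fri Sep 18 2020, Wed Sep 23 2020, Mon Sep 28 2020

Gaps between consecutive events: 5, 5, 5, 5, 5, 5 days — a constant 5-day interval.
Sun Sep 13 2020 + 5 days = Fri Sep 18 2020.
Fri Sep 18 2020 + 5 days = Wed Sep 23 2020.
Wed Sep 23 2020 + 5 days = Mon Sep 28 2020.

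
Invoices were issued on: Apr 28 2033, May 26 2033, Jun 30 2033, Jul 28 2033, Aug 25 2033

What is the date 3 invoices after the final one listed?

Every date is a Thursday; gaps 28, 35, 28, 28 days.
Each is the last Thursday of its month (at least one falls on the 29th or later, ruling out '4th Thursday').
September 2033 ends with Thursday Sep 29 2033.
Last Thursday of October 2033: Oct 27 2033.
Last Thursday of November 2033: Nov 24 2033.

Nov 24 2033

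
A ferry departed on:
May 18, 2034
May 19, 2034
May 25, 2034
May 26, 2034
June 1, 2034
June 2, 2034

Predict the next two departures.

June 8, 2034; June 9, 2034

The gap pattern 1, 6, 1, 6, 1 repeats every 2 events.
These are the Thursdays and Fridays of each week.
Next Thursday: June 8, 2034.
The following Friday is June 9, 2034.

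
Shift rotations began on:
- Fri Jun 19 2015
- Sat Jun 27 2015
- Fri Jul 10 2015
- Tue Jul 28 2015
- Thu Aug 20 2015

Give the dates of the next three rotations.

The spacing grows by 5 each time: 8, 13, 18, 23 days.
Next gap: 28 days. Thu Aug 20 2015 + 28 days = Thu Sep 17 2015.
Next gap: 33 days. Thu Sep 17 2015 + 33 days = Tue Oct 20 2015.
Next gap: 38 days. Tue Oct 20 2015 + 38 days = Fri Nov 27 2015.

Thu Sep 17 2015, Tue Oct 20 2015, Fri Nov 27 2015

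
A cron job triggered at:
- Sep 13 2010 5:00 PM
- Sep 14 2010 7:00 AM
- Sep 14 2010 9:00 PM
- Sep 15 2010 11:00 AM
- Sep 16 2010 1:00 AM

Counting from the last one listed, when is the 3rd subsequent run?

Sep 17 2010 7:00 PM

The interval is a steady 14 hours (14, 14, 14, 14).
Sep 16 2010 1:00 AM + 14 h = Sep 16 2010 3:00 PM.
Sep 16 2010 3:00 PM + 14 h = Sep 17 2010 5:00 AM.
Sep 17 2010 5:00 AM + 14 h = Sep 17 2010 7:00 PM.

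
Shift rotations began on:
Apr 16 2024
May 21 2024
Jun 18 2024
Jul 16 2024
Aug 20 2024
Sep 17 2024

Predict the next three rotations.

These are Tuesdays at 28- or 35-day spacing (35, 28, 28, 35, 28).
The pattern: 3rd Tuesday of the month.
October 2024 — 3rd Tuesday is Oct 15 2024.
3rd Tuesday of November 2024: Nov 19 2024.
3rd Tuesday of December 2024: Dec 17 2024.

Oct 15 2024, Nov 19 2024, Dec 17 2024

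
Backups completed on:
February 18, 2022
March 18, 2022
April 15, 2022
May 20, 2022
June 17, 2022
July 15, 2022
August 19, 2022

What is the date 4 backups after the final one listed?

These are Fridays at 28- or 35-day spacing (28, 28, 35, 28, 28, 35).
The pattern: 3rd Friday of the month.
September 2022 — 3rd Friday is September 16, 2022.
October 2022 — 3rd Friday is October 21, 2022.
November 2022 — 3rd Friday is November 18, 2022.
December 2022 — 3rd Friday is December 16, 2022.

December 16, 2022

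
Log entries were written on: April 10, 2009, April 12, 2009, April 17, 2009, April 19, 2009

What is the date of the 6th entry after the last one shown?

May 10, 2009

Every event lands on a Friday or Sunday (gaps cycle 2, 5, 2).
So the schedule is: every Friday and Sunday.
The following Friday is April 24, 2009.
Next Sunday: April 26, 2009.
Next Friday: May 1, 2009.
The following Sunday is May 3, 2009.
Next Friday: May 8, 2009.
Next Sunday: May 10, 2009.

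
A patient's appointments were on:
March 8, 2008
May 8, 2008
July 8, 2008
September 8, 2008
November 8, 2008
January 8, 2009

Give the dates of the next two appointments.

March 8, 2009; May 8, 2009

The day-of-month is always 8 (61, 61, 62, 61, 61 days between events).
So this recurs on the 8th of every 2 months.
March 2009: March 8, 2009.
Next: May 2009 → May 8, 2009.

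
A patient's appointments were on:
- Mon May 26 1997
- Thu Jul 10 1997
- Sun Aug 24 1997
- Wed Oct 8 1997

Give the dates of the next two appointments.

Sat Nov 22 1997, Tue Jan 6 1998

The spacing is 45, 45, 45 days — always 45 days.
Wed Oct 8 1997 + 45 days = Sat Nov 22 1997.
Sat Nov 22 1997 + 45 days = Tue Jan 6 1998.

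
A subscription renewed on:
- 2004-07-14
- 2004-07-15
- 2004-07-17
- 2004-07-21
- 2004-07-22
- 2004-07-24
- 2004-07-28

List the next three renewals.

2004-07-29, 2004-07-31, 2004-08-04

The gap pattern 1, 2, 4, 1, 2, 4 repeats every 3 events.
These are the Wednesdays, Thursdays and Saturdays of each week.
The following Thursday is 2004-07-29.
Next Saturday: 2004-07-31.
The following Wednesday is 2004-08-04.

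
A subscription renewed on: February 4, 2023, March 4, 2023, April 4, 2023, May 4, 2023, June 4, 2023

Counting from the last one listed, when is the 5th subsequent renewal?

November 4, 2023

Each date is the 4th; the gaps (28, 31, 30, 31) track the month lengths.
The rule is the 4th of each month.
July 2023: July 4, 2023.
August 2023: August 4, 2023.
September 2023: September 4, 2023.
October 2023: October 4, 2023.
November 2023: November 4, 2023.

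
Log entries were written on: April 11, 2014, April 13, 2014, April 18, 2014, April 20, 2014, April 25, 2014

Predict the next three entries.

Gaps: 2, 5, 2, 5 days — not constant, but cyclic with period 2.
The events fall on every Friday and Sunday.
The following Sunday is April 27, 2014.
Next Friday: May 2, 2014.
The following Sunday is May 4, 2014.

April 27, 2014; May 2, 2014; May 4, 2014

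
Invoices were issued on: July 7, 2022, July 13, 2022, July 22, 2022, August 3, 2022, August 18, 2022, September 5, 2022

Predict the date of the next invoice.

Intervals are 6, 9, 12, 15, 18 days — an arithmetic progression with common difference 3.
Next gap: 21 days. September 5, 2022 + 21 days = September 26, 2022.

September 26, 2022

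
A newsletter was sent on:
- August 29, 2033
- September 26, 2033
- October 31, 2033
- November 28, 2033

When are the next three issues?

December 26, 2033; January 30, 2034; February 27, 2034

Every date is a Monday; gaps 28, 35, 28 days.
Each is the last Monday of its month (at least one falls on the 29th or later, ruling out '4th Monday').
December 2033 ends with Monday December 26, 2033.
January 2034 ends with Monday January 30, 2034.
Last Monday of February 2034: February 27, 2034.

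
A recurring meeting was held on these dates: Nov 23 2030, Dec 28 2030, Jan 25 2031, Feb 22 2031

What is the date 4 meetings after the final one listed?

Gaps: 35, 28, 28 days — a mix of 28 and 35. Every date is a Saturday.
Each is the 4th Saturday of its month.
March 2031 — 4th Saturday is Mar 22 2031.
April 2031 — 4th Saturday is Apr 26 2031.
4th Saturday of May 2031: May 24 2031.
4th Saturday of June 2031: Jun 28 2031.

Jun 28 2031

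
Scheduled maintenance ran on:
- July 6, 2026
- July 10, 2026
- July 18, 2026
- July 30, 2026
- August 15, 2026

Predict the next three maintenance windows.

September 4, 2026; September 28, 2026; October 26, 2026

Gaps: 4, 8, 12, 16 days — each gap is 4 larger than the previous one.
Next gap: 20 days. August 15, 2026 + 20 days = September 4, 2026.
Next gap: 24 days. September 4, 2026 + 24 days = September 28, 2026.
Next gap: 28 days. September 28, 2026 + 28 days = October 26, 2026.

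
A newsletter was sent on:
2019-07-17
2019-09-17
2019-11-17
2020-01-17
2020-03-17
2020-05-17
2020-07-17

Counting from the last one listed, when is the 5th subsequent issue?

The day-of-month is always 17 (62, 61, 61, 60, 61, 61 days between events).
So this recurs on the 17th of every 2 months.
Next: September 2020 → 2020-09-17.
Next: November 2020 → 2020-11-17.
January 2021: 2021-01-17.
March 2021: 2021-03-17.
Next: May 2021 → 2021-05-17.

2021-05-17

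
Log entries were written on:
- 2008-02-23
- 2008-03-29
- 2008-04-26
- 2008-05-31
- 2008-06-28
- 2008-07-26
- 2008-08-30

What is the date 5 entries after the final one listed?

2009-01-31

All Saturdays; the gaps (35, 28, 35, 28, 28, 35) vary with month length.
This is the last Saturday of each month.
Last Saturday of September 2008: 2008-09-27.
October 2008 ends with Saturday 2008-10-25.
November 2008 ends with Saturday 2008-11-29.
December 2008 ends with Saturday 2008-12-27.
Last Saturday of January 2009: 2009-01-31.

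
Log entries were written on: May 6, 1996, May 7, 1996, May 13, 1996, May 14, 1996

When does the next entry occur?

Every event lands on a Monday or Tuesday (gaps cycle 1, 6, 1).
So the schedule is: every Monday and Tuesday.
The following Monday is May 20, 1996.

May 20, 1996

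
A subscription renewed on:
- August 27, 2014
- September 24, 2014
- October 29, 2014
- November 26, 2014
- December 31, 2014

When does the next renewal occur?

These are Wednesdays with 28, 35, 28, 35-day gaps.
Each is the final Wednesday of its month — October 29, 2014 is past the 28th, so '4th Wednesday' doesn't fit.
Last Wednesday of January 2015: January 28, 2015.

January 28, 2015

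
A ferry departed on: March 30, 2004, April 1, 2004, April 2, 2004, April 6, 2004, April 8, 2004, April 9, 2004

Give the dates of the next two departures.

The gap pattern 2, 1, 4, 2, 1 repeats every 3 events.
These are the Tuesdays, Thursdays and Fridays of each week.
Next Tuesday: April 13, 2004.
The following Thursday is April 15, 2004.

April 13, 2004; April 15, 2004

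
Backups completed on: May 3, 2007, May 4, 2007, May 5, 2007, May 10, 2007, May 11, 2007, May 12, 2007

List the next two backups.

Gaps: 1, 1, 5, 1, 1 days — not constant, but cyclic with period 3.
The events fall on every Thursday, Friday and Saturday.
The following Thursday is May 17, 2007.
Next Friday: May 18, 2007.

May 17, 2007; May 18, 2007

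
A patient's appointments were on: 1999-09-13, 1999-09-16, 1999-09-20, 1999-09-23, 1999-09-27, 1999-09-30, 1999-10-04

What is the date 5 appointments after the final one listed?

Every event lands on a Monday or Thursday (gaps cycle 3, 4, 3, 4, 3, 4).
So the schedule is: every Monday and Thursday.
The following Thursday is 1999-10-07.
Next Monday: 1999-10-11.
The following Thursday is 1999-10-14.
The following Monday is 1999-10-18.
Next Thursday: 1999-10-21.

1999-10-21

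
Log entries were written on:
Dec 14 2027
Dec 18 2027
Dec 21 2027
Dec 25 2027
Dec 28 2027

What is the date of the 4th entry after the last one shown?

Jan 11 2028

The gap pattern 4, 3, 4, 3 repeats every 2 events.
These are the Tuesdays and Saturdays of each week.
The following Saturday is Jan 1 2028.
Next Tuesday: Jan 4 2028.
Next Saturday: Jan 8 2028.
The following Tuesday is Jan 11 2028.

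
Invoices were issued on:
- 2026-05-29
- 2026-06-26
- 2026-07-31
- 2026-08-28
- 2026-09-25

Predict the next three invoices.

These are Fridays with 28, 35, 28, 28-day gaps.
Each is the final Friday of its month — 2026-05-29 is past the 28th, so '4th Friday' doesn't fit.
Last Friday of October 2026: 2026-10-30.
November 2026 ends with Friday 2026-11-27.
December 2026 ends with Friday 2026-12-25.

2026-10-30, 2026-11-27, 2026-12-25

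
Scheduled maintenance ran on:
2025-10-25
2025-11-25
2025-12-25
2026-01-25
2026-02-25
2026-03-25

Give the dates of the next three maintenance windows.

2026-04-25, 2026-05-25, 2026-06-25

Gaps: 31, 30, 31, 31, 28 days — not constant. Every event is on the 25th of the month.
Pattern: the 25th of each month.
April 2026: 2026-04-25.
May 2026: 2026-05-25.
June 2026: 2026-06-25.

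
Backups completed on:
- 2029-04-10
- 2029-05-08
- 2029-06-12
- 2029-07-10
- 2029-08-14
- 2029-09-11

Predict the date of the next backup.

2029-10-09

All dates are Tuesdays, 28, 35, 28, 35, 28 days apart.
Specifically, the 2nd Tuesday of each month.
2nd Tuesday of October 2029: 2029-10-09.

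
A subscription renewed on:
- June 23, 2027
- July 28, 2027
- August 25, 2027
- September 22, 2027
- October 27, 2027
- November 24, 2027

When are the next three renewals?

December 22, 2027; January 26, 2028; February 23, 2028

All dates are Wednesdays, 35, 28, 28, 35, 28 days apart.
Specifically, the 4th Wednesday of each month.
December 2027 — 4th Wednesday is December 22, 2027.
January 2028 — 4th Wednesday is January 26, 2028.
4th Wednesday of February 2028: February 23, 2028.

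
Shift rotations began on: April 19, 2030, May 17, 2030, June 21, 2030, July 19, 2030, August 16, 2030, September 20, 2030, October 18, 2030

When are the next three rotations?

Gaps: 28, 35, 28, 28, 35, 28 days — a mix of 28 and 35. Every date is a Friday.
Each is the 3rd Friday of its month.
November 2030 — 3rd Friday is November 15, 2030.
December 2030 — 3rd Friday is December 20, 2030.
3rd Friday of January 2031: January 17, 2031.

November 15, 2030; December 20, 2030; January 17, 2031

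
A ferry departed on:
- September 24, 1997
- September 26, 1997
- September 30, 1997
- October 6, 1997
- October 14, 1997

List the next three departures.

Gaps: 2, 4, 6, 8 days — each gap is 2 larger than the previous one.
Next gap: 10 days. October 14, 1997 + 10 days = October 24, 1997.
Next gap: 12 days. October 24, 1997 + 12 days = November 5, 1997.
Next gap: 14 days. November 5, 1997 + 14 days = November 19, 1997.

October 24, 1997; November 5, 1997; November 19, 1997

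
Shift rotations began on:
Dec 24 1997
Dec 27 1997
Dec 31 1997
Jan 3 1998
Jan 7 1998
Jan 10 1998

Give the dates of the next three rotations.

The gap pattern 3, 4, 3, 4, 3 repeats every 2 events.
These are the Wednesdays and Saturdays of each week.
The following Wednesday is Jan 14 1998.
Next Saturday: Jan 17 1998.
Next Wednesday: Jan 21 1998.

Jan 14 1998, Jan 17 1998, Jan 21 1998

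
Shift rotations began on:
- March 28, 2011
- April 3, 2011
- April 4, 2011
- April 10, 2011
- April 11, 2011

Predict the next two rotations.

Gaps: 6, 1, 6, 1 days — not constant, but cyclic with period 2.
The events fall on every Monday and Sunday.
Next Sunday: April 17, 2011.
Next Monday: April 18, 2011.

April 17, 2011; April 18, 2011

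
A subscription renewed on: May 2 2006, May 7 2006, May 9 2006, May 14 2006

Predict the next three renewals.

May 16 2006, May 21 2006, May 23 2006

The gap pattern 5, 2, 5 repeats every 2 events.
These are the Tuesdays and Sundays of each week.
The following Tuesday is May 16 2006.
The following Sunday is May 21 2006.
Next Tuesday: May 23 2006.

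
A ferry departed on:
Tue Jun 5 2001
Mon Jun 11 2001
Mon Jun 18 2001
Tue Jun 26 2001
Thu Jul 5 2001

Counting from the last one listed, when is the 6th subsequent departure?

The spacing grows by 1 each time: 6, 7, 8, 9 days.
Next gap: 10 days. Thu Jul 5 2001 + 10 days = Sun Jul 15 2001.
Next gap: 11 days. Sun Jul 15 2001 + 11 days = Thu Jul 26 2001.
Next gap: 12 days. Thu Jul 26 2001 + 12 days = Tue Aug 7 2001.
Next gap: 13 days. Tue Aug 7 2001 + 13 days = Mon Aug 20 2001.
Next gap: 14 days. Mon Aug 20 2001 + 14 days = Mon Sep 3 2001.
Next gap: 15 days. Mon Sep 3 2001 + 15 days = Tue Sep 18 2001.

Tue Sep 18 2001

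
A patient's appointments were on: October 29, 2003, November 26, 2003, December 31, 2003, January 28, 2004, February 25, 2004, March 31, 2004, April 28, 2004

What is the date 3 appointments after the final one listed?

July 28, 2004

Every date is a Wednesday; gaps 28, 35, 28, 28, 35, 28 days.
Each is the last Wednesday of its month (at least one falls on the 29th or later, ruling out '4th Wednesday').
May 2004 ends with Wednesday May 26, 2004.
June 2004 ends with Wednesday June 30, 2004.
Last Wednesday of July 2004: July 28, 2004.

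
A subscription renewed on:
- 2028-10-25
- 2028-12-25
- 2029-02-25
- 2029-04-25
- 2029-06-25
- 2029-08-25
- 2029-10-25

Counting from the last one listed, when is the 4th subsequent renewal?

The day-of-month is always 25 (61, 62, 59, 61, 61, 61 days between events).
So this recurs on the 25th of every 2 months.
December 2029: 2029-12-25.
February 2030: 2030-02-25.
April 2030: 2030-04-25.
June 2030: 2030-06-25.

2030-06-25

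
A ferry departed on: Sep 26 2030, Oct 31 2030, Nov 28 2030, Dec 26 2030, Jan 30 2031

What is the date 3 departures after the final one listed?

All Thursdays; the gaps (35, 28, 28, 35) vary with month length.
This is the last Thursday of each month.
February 2031 ends with Thursday Feb 27 2031.
March 2031 ends with Thursday Mar 27 2031.
Last Thursday of April 2031: Apr 24 2031.

Apr 24 2031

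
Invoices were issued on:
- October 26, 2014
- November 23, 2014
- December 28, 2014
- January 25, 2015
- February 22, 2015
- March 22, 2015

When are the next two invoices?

April 26, 2015; May 24, 2015

All dates are Sundays, 28, 35, 28, 28, 28 days apart.
Specifically, the 4th Sunday of each month.
April 2015 — 4th Sunday is April 26, 2015.
May 2015 — 4th Sunday is May 24, 2015.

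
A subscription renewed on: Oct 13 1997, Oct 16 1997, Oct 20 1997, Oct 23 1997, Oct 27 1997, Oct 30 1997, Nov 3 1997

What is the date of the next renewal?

The gap pattern 3, 4, 3, 4, 3, 4 repeats every 2 events.
These are the Mondays and Thursdays of each week.
Next Thursday: Nov 6 1997.

Nov 6 1997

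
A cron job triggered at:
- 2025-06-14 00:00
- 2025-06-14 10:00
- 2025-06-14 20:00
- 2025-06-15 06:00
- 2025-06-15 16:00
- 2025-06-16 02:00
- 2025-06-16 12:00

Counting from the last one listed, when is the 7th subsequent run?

The interval is a steady 10 hours (10, 10, 10, 10, 10, 10).
2025-06-16 12:00 + 10 h = 2025-06-16 22:00.
2025-06-16 22:00 + 10 h = 2025-06-17 08:00.
2025-06-17 08:00 + 10 h = 2025-06-17 18:00.
2025-06-17 18:00 + 10 h = 2025-06-18 04:00.
2025-06-18 04:00 + 10 h = 2025-06-18 14:00.
2025-06-18 14:00 + 10 h = 2025-06-19 00:00.
2025-06-19 00:00 + 10 h = 2025-06-19 10:00.

2025-06-19 10:00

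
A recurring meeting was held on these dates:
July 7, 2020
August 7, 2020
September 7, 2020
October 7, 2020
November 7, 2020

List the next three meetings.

December 7, 2020; January 7, 2021; February 7, 2021

Gaps: 31, 31, 30, 31 days — not constant. Every event is on the 7th of the month.
Pattern: the 7th of each month.
Next: December 2020 → December 7, 2020.
Next: January 2021 → January 7, 2021.
February 2021: February 7, 2021.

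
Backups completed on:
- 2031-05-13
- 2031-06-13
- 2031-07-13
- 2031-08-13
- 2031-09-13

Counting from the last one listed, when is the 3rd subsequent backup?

2031-12-13

The day-of-month is always 13 (31, 30, 31, 31 days between events).
So this recurs on the 13th of each month.
October 2031: 2031-10-13.
Next: November 2031 → 2031-11-13.
December 2031: 2031-12-13.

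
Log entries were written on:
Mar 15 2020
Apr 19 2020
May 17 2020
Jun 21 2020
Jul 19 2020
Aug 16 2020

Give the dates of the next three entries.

Sep 20 2020, Oct 18 2020, Nov 15 2020

Gaps: 35, 28, 35, 28, 28 days — a mix of 28 and 35. Every date is a Sunday.
Each is the 3rd Sunday of its month.
September 2020 — 3rd Sunday is Sep 20 2020.
3rd Sunday of October 2020: Oct 18 2020.
November 2020 — 3rd Sunday is Nov 15 2020.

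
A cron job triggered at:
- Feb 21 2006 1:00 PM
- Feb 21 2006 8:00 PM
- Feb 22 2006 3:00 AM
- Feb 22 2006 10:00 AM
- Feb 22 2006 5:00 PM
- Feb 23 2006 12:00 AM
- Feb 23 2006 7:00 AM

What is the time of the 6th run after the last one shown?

The interval is a steady 7 hours (7, 7, 7, 7, 7, 7).
Feb 23 2006 7:00 AM + 7 h = Feb 23 2006 2:00 PM.
Feb 23 2006 2:00 PM + 7 h = Feb 23 2006 9:00 PM.
Feb 23 2006 9:00 PM + 7 h = Feb 24 2006 4:00 AM.
Feb 24 2006 4:00 AM + 7 h = Feb 24 2006 11:00 AM.
Feb 24 2006 11:00 AM + 7 h = Feb 24 2006 6:00 PM.
Feb 24 2006 6:00 PM + 7 h = Feb 25 2006 1:00 AM.

Feb 25 2006 1:00 AM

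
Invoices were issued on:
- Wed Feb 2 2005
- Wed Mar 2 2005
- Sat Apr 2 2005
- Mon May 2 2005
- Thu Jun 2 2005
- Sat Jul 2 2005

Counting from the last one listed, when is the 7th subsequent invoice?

Each date is the 2nd; the gaps (28, 31, 30, 31, 30) track the month lengths.
The rule is the 2nd of each month.
August 2005: Tue Aug 2 2005.
September 2005: Fri Sep 2 2005.
October 2005: Sun Oct 2 2005.
Next: November 2005 → Wed Nov 2 2005.
Next: December 2005 → Fri Dec 2 2005.
Next: January 2006 → Mon Jan 2 2006.
Next: February 2006 → Thu Feb 2 2006.

Thu Feb 2 2006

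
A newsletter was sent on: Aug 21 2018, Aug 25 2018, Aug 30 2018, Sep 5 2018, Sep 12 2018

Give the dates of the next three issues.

Sep 20 2018, Sep 29 2018, Oct 9 2018

Gaps: 4, 5, 6, 7 days — each gap is 1 larger than the previous one.
Next gap: 8 days. Sep 12 2018 + 8 days = Sep 20 2018.
Next gap: 9 days. Sep 20 2018 + 9 days = Sep 29 2018.
Next gap: 10 days. Sep 29 2018 + 10 days = Oct 9 2018.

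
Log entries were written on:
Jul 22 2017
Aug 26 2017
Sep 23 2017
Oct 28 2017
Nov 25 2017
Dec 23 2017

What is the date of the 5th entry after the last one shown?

May 26 2018

These are Saturdays at 28- or 35-day spacing (35, 28, 35, 28, 28).
The pattern: 4th Saturday of the month.
4th Saturday of January 2018: Jan 27 2018.
February 2018 — 4th Saturday is Feb 24 2018.
March 2018 — 4th Saturday is Mar 24 2018.
4th Saturday of April 2018: Apr 28 2018.
4th Saturday of May 2018: May 26 2018.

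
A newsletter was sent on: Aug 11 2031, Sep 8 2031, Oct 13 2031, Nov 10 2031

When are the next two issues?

These are Mondays at 28- or 35-day spacing (28, 35, 28).
The pattern: 2nd Monday of the month.
2nd Monday of December 2031: Dec 8 2031.
2nd Monday of January 2032: Jan 12 2032.

Dec 8 2031, Jan 12 2032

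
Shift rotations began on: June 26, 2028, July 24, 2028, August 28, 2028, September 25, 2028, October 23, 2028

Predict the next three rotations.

All dates are Mondays, 28, 35, 28, 28 days apart.
Specifically, the 4th Monday of each month.
November 2028 — 4th Monday is November 27, 2028.
December 2028 — 4th Monday is December 25, 2028.
January 2029 — 4th Monday is January 22, 2029.

November 27, 2028; December 25, 2028; January 22, 2029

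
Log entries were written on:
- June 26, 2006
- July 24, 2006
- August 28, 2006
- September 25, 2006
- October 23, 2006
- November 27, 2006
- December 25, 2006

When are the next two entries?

January 22, 2007; February 26, 2007

All dates are Mondays, 28, 35, 28, 28, 35, 28 days apart.
Specifically, the 4th Monday of each month.
4th Monday of January 2007: January 22, 2007.
February 2007 — 4th Monday is February 26, 2007.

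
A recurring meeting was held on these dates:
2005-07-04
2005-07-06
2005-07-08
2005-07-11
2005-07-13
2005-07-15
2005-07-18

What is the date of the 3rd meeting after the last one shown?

Every event lands on a Monday or Wednesday or Friday (gaps cycle 2, 2, 3, 2, 2, 3).
So the schedule is: every Monday, Wednesday and Friday.
Next Wednesday: 2005-07-20.
Next Friday: 2005-07-22.
The following Monday is 2005-07-25.

2005-07-25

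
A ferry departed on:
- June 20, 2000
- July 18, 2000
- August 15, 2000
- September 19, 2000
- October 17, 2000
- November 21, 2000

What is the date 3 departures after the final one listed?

February 20, 2001

Gaps: 28, 28, 35, 28, 35 days — a mix of 28 and 35. Every date is a Tuesday.
Each is the 3rd Tuesday of its month.
3rd Tuesday of December 2000: December 19, 2000.
January 2001 — 3rd Tuesday is January 16, 2001.
3rd Tuesday of February 2001: February 20, 2001.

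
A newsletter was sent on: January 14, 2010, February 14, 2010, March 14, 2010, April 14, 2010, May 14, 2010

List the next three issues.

June 14, 2010; July 14, 2010; August 14, 2010

Gaps: 31, 28, 31, 30 days — not constant. Every event is on the 14th of the month.
Pattern: the 14th of each month.
Next: June 2010 → June 14, 2010.
Next: July 2010 → July 14, 2010.
Next: August 2010 → August 14, 2010.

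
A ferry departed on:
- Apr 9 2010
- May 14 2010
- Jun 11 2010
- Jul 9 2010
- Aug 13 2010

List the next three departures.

Sep 10 2010, Oct 8 2010, Nov 12 2010

Gaps: 35, 28, 28, 35 days — a mix of 28 and 35. Every date is a Friday.
Each is the 2nd Friday of its month.
2nd Friday of September 2010: Sep 10 2010.
October 2010 — 2nd Friday is Oct 8 2010.
November 2010 — 2nd Friday is Nov 12 2010.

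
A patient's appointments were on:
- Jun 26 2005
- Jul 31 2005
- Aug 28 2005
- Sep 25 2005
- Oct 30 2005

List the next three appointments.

Every date is a Sunday; gaps 35, 28, 28, 35 days.
Each is the last Sunday of its month (at least one falls on the 29th or later, ruling out '4th Sunday').
November 2005 ends with Sunday Nov 27 2005.
December 2005 ends with Sunday Dec 25 2005.
Last Sunday of January 2006: Jan 29 2006.

Nov 27 2005, Dec 25 2005, Jan 29 2006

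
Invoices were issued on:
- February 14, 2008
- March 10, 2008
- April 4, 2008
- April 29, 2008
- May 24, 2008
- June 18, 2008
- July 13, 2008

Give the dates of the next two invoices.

August 7, 2008; September 1, 2008

Every event comes 25 days after the last (25, 25, 25, 25, 25, 25).
July 13, 2008 + 25 days = August 7, 2008.
August 7, 2008 + 25 days = September 1, 2008.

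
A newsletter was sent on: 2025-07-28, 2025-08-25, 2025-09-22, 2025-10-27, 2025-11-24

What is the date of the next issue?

2025-12-22

Gaps: 28, 28, 35, 28 days — a mix of 28 and 35. Every date is a Monday.
Each is the 4th Monday of its month.
December 2025 — 4th Monday is 2025-12-22.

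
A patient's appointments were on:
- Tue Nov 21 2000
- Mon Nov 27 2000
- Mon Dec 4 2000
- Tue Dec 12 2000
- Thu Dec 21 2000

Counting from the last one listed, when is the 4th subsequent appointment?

Intervals are 6, 7, 8, 9 days — an arithmetic progression with common difference 1.
Next gap: 10 days. Thu Dec 21 2000 + 10 days = Sun Dec 31 2000.
Next gap: 11 days. Sun Dec 31 2000 + 11 days = Thu Jan 11 2001.
Next gap: 12 days. Thu Jan 11 2001 + 12 days = Tue Jan 23 2001.
Next gap: 13 days. Tue Jan 23 2001 + 13 days = Mon Feb 5 2001.

Mon Feb 5 2001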